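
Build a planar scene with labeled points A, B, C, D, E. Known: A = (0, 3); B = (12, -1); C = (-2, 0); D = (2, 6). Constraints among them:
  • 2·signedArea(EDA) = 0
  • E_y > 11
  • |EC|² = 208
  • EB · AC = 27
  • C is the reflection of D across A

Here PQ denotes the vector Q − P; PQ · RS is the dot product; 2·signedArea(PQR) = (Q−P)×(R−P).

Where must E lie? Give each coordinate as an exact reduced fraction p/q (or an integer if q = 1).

E = (6, 12)

1. E_x = 6  [2·signedArea(EDA) = 0 ∩ EB · AC = 27]
2. E_y = 12  [2·signedArea(EDA) = 0 ∩ EB · AC = 27]
   → E = (6, 12)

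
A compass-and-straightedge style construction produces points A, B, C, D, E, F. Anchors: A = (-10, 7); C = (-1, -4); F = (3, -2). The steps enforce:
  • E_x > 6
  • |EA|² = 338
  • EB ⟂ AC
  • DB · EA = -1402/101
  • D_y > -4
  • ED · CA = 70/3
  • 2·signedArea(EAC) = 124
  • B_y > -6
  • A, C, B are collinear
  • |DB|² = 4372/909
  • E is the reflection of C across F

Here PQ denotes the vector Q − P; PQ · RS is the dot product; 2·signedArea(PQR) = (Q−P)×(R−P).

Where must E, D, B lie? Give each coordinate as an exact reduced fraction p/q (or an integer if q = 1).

1. E_x = 7  [E is the reflection of C across F]
2. E_y = 0  [E is the reflection of C across F]
   → E = (7, 0)
3. B_x = 25/101  [A, C, B are collinear ∩ EB ⟂ AC]
4. B_y = -558/101  [A, C, B are collinear ∩ EB ⟂ AC]
   → B = (25/101, -558/101)
5. D_x = 1/3  [DB · EA = -1402/101 ∩ ED · CA = 70/3]
6. D_y = -10/3  [DB · EA = -1402/101 ∩ ED · CA = 70/3]
   → D = (1/3, -10/3)

B = (25/101, -558/101)
D = (1/3, -10/3)
E = (7, 0)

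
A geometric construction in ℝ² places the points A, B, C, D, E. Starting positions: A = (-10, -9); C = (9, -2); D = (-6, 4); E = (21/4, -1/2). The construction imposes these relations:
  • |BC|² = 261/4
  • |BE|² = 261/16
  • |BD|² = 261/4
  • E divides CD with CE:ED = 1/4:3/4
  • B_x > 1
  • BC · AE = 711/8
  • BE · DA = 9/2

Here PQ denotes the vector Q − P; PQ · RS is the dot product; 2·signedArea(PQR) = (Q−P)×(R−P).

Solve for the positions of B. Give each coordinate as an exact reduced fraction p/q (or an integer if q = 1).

1. B_x = 3/2  [BC · AE = 711/8 ∩ BE · DA = 9/2]
2. B_y = 1  [BC · AE = 711/8 ∩ BE · DA = 9/2]
   → B = (3/2, 1)

B = (3/2, 1)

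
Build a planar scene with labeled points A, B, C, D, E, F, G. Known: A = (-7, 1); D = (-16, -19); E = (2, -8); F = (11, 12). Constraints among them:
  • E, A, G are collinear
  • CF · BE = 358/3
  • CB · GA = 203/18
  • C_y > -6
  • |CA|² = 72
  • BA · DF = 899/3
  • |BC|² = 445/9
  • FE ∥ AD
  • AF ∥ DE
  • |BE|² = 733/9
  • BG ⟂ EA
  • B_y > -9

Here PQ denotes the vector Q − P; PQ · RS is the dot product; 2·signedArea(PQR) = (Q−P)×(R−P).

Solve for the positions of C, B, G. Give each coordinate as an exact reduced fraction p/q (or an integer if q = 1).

1. B_x = -7  [line -27·x + -31·y + -1373/3 = 0 ∩ |BE|² = 733/9]
2. B_y = -26/3  [line -27·x + -31·y + -1373/3 = 0 ∩ |BE|² = 733/9]
   → B = (-7, -26/3)
3. G_x = -13/6  [E, A, G are collinear ∩ BG ⟂ EA]
4. G_y = -23/6  [E, A, G are collinear ∩ BG ⟂ EA]
   → G = (-13/6, -23/6)
5. C_x = -1  [CF · BE = 358/3 ∩ CB · GA = 203/18]
6. C_y = -5  [CF · BE = 358/3 ∩ CB · GA = 203/18]
   → C = (-1, -5)

B = (-7, -26/3)
C = (-1, -5)
G = (-13/6, -23/6)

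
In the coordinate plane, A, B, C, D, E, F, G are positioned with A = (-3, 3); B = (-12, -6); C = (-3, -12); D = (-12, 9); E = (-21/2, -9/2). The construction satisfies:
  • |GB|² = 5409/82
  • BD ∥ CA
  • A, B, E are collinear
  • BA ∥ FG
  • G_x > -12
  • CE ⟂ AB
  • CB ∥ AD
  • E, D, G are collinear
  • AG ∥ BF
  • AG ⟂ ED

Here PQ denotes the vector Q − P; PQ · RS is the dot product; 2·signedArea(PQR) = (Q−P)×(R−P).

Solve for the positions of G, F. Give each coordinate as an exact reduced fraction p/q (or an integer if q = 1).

1. G_x = -921/82  [E, D, G are collinear ∩ AG ⟂ ED]
2. G_y = 171/82  [E, D, G are collinear ∩ AG ⟂ ED]
   → G = (-921/82, 171/82)
3. F_x = -1659/82  [BA ∥ FG ∩ AG ∥ BF]
4. F_y = -567/82  [BA ∥ FG ∩ AG ∥ BF]
   → F = (-1659/82, -567/82)

F = (-1659/82, -567/82)
G = (-921/82, 171/82)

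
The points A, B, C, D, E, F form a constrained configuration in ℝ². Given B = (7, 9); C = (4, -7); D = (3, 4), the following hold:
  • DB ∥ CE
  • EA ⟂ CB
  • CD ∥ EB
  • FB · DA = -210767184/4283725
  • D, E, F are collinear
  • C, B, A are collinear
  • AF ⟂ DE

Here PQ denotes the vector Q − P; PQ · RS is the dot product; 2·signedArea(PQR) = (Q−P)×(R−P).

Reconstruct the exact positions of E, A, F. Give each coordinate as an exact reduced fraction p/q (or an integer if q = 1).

A = (1336/265, -383/265)
E = (8, -2)
F = (21062/3233, -3518/16165)

1. E_x = 8  [CD ∥ EB ∩ DB ∥ CE]
2. E_y = -2  [CD ∥ EB ∩ DB ∥ CE]
   → E = (8, -2)
3. A_x = 1336/265  [C, B, A are collinear ∩ EA ⟂ CB]
4. A_y = -383/265  [C, B, A are collinear ∩ EA ⟂ CB]
   → A = (1336/265, -383/265)
5. F_x = 21062/3233  [D, E, F are collinear ∩ AF ⟂ DE]
6. F_y = -3518/16165  [D, E, F are collinear ∩ AF ⟂ DE]
   → F = (21062/3233, -3518/16165)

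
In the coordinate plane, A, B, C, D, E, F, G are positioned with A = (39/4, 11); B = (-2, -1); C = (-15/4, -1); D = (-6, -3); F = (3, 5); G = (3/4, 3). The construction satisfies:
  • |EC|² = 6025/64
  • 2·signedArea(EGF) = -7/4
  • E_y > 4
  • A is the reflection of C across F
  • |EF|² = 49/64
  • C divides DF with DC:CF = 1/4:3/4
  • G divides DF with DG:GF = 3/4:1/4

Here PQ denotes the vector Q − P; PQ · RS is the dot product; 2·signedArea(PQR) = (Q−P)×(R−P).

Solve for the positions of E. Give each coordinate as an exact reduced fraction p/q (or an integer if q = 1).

E = (31/8, 5)

1. E_x = 31/8  [line -2·x + 9/4·y + -7/2 = 0 ∩ |EC|² = 6025/64]
2. E_y = 5  [line -2·x + 9/4·y + -7/2 = 0 ∩ |EC|² = 6025/64]
   → E = (31/8, 5)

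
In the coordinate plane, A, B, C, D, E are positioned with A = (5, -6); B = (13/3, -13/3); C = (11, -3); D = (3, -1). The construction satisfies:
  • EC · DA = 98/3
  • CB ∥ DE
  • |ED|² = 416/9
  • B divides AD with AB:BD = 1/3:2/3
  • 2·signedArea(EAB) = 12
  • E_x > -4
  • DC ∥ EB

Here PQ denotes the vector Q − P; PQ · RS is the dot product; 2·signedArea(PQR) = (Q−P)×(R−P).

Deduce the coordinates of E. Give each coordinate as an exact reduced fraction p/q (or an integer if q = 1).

1. E_x = -11/3  [DC ∥ EB ∩ CB ∥ DE]
2. E_y = -7/3  [DC ∥ EB ∩ CB ∥ DE]
   → E = (-11/3, -7/3)

E = (-11/3, -7/3)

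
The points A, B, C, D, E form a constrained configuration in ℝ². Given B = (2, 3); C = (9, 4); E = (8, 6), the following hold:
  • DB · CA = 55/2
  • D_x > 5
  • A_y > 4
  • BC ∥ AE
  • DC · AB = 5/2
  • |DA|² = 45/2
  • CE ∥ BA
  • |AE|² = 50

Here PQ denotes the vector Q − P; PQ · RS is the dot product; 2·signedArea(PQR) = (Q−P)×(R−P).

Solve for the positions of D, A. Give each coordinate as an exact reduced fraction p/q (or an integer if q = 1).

A = (1, 5)
D = (11/2, 7/2)

1. A_x = 1  [BC ∥ AE ∩ CE ∥ BA]
2. A_y = 5  [BC ∥ AE ∩ CE ∥ BA]
   → A = (1, 5)
3. D_x = 11/2  [DC · AB = 5/2 ∩ DB · CA = 55/2]
4. D_y = 7/2  [DC · AB = 5/2 ∩ DB · CA = 55/2]
   → D = (11/2, 7/2)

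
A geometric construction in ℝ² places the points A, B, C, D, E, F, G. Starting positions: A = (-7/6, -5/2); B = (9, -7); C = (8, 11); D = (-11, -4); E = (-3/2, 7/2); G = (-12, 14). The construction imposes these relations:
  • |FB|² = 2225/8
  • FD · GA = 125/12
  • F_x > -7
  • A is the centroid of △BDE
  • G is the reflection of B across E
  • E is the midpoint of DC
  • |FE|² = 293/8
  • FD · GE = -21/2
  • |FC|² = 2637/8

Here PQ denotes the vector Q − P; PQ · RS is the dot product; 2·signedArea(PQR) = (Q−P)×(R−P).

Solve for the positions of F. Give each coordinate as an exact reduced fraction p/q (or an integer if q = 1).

1. F_x = -25/4  [FD · GA = 125/12 ∩ FD · GE = -21/2]
2. F_y = -1/4  [FD · GA = 125/12 ∩ FD · GE = -21/2]
   → F = (-25/4, -1/4)

F = (-25/4, -1/4)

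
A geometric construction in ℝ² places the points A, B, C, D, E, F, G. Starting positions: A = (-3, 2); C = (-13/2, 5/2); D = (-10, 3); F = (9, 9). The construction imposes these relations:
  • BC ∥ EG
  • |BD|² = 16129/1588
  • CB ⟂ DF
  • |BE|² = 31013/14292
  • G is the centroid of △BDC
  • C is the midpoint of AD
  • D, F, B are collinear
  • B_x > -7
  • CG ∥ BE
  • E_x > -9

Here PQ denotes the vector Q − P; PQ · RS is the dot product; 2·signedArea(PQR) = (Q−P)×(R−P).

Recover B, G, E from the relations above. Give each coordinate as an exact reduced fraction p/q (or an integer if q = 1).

B = (-5527/794, 1572/397)
E = (-9863/1191, 5494/1191)
G = (-9314/1191, 7511/2382)

1. B_x = -5527/794  [D, F, B are collinear ∩ CB ⟂ DF]
2. B_y = 1572/397  [D, F, B are collinear ∩ CB ⟂ DF]
   → B = (-5527/794, 1572/397)
3. G_x = -9314/1191  [G is the centroid of △BDC]
4. G_y = 7511/2382  [G is the centroid of △BDC]
   → G = (-9314/1191, 7511/2382)
5. E_x = -9863/1191  [BC ∥ EG ∩ CG ∥ BE]
6. E_y = 5494/1191  [BC ∥ EG ∩ CG ∥ BE]
   → E = (-9863/1191, 5494/1191)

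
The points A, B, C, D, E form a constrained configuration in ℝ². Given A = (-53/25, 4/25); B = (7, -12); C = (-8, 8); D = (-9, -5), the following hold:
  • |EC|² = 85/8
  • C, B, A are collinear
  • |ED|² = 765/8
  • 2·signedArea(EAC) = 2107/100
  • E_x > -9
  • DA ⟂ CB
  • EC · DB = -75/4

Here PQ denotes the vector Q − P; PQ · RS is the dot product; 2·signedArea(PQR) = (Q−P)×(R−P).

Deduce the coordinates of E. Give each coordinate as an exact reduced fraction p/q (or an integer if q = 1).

1. E_x = -33/4  [2·signedArea(EAC) = 2107/100 ∩ EC · DB = -75/4]
2. E_y = 19/4  [2·signedArea(EAC) = 2107/100 ∩ EC · DB = -75/4]
   → E = (-33/4, 19/4)

E = (-33/4, 19/4)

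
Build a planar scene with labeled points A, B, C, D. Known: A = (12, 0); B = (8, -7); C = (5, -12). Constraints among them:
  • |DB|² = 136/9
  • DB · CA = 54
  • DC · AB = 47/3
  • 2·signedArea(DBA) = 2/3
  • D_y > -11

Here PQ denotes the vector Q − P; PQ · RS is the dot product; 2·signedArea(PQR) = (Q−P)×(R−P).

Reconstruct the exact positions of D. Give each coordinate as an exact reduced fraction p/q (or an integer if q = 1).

1. D_x = 6  [DB · CA = 54 ∩ 2·signedArea(DBA) = 2/3]
2. D_y = -31/3  [DB · CA = 54 ∩ 2·signedArea(DBA) = 2/3]
   → D = (6, -31/3)

D = (6, -31/3)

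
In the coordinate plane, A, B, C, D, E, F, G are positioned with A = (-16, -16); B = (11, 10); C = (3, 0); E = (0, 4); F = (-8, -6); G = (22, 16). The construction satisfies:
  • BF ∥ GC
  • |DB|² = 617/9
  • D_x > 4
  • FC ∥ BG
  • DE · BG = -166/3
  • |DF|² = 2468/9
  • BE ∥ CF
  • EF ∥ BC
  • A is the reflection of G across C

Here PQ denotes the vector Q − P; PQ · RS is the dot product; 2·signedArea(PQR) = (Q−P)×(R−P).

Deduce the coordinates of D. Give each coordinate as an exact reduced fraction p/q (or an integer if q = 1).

D = (14/3, 14/3)

1. D_x = 14/3  [line -11·x + -6·y + 238/3 = 0 ∩ |DB|² = 617/9]
2. D_y = 14/3  [line -11·x + -6·y + 238/3 = 0 ∩ |DB|² = 617/9]
   → D = (14/3, 14/3)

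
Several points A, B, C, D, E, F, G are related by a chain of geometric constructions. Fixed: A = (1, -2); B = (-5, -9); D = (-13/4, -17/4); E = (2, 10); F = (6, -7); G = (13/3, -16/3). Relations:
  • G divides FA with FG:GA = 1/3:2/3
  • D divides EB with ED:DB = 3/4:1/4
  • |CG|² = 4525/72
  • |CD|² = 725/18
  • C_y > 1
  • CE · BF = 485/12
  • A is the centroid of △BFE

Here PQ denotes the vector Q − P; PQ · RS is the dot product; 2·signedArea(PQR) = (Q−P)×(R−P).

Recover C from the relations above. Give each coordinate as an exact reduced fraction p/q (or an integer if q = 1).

1. C_x = -1/12  [line -11·x + -2·y + 19/12 = 0 ∩ |CG|² = 4525/72]
2. C_y = 5/4  [line -11·x + -2·y + 19/12 = 0 ∩ |CG|² = 4525/72]
   → C = (-1/12, 5/4)

C = (-1/12, 5/4)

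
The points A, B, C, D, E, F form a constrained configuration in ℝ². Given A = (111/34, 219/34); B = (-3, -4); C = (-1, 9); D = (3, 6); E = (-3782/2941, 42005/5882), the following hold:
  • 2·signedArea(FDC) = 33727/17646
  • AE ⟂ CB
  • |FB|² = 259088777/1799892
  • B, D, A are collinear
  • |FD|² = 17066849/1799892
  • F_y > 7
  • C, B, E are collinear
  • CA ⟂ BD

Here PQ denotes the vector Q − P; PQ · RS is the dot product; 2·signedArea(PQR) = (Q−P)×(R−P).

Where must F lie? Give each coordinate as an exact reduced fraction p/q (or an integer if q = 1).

1. F_x = 1919/5882  [line -3·x + -4·y + 548591/17646 = 0 ∩ |FD|² = 17066849/1799892]
2. F_y = 66415/8823  [line -3·x + -4·y + 548591/17646 = 0 ∩ |FD|² = 17066849/1799892]
   → F = (1919/5882, 66415/8823)

F = (1919/5882, 66415/8823)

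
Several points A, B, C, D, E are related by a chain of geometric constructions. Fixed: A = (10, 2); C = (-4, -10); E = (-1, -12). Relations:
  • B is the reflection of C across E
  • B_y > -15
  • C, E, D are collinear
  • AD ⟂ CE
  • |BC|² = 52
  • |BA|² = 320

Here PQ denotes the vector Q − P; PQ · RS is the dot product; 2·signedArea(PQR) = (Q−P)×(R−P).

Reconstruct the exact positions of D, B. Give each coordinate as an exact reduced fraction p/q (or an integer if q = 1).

1. D_x = 2/13  [C, E, D are collinear ∩ AD ⟂ CE]
2. D_y = -166/13  [C, E, D are collinear ∩ AD ⟂ CE]
   → D = (2/13, -166/13)
3. B_x = 2  [B is the reflection of C across E]
4. B_y = -14  [B is the reflection of C across E]
   → B = (2, -14)

B = (2, -14)
D = (2/13, -166/13)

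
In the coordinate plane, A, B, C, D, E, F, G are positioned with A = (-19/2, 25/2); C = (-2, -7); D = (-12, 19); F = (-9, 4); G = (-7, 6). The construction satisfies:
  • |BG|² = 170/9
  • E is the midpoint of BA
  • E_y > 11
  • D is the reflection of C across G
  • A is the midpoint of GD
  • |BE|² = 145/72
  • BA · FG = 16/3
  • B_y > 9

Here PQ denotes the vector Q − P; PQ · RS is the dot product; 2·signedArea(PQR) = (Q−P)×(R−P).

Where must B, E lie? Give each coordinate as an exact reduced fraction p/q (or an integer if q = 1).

B = (-28/3, 29/3)
E = (-113/12, 133/12)

1. B_x = -28/3  [line -2·x + -2·y + 2/3 = 0 ∩ |BG|² = 170/9]
2. B_y = 29/3  [line -2·x + -2·y + 2/3 = 0 ∩ |BG|² = 170/9]
   → B = (-28/3, 29/3)
3. E_x = -113/12  [E is the midpoint of BA]
4. E_y = 133/12  [E is the midpoint of BA]
   → E = (-113/12, 133/12)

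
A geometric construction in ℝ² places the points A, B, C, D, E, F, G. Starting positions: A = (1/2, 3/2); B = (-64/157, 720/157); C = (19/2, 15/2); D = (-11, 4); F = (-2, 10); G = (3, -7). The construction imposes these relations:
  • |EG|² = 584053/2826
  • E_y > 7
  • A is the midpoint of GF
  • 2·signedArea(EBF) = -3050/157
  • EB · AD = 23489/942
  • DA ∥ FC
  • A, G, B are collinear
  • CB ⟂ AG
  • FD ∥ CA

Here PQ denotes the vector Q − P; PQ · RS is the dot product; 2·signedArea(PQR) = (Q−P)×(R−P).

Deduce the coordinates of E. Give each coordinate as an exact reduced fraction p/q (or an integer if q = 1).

1. E_x = 2227/942  [2·signedArea(EBF) = -3050/157 ∩ EB · AD = 23489/942]
2. E_y = 6935/942  [2·signedArea(EBF) = -3050/157 ∩ EB · AD = 23489/942]
   → E = (2227/942, 6935/942)

E = (2227/942, 6935/942)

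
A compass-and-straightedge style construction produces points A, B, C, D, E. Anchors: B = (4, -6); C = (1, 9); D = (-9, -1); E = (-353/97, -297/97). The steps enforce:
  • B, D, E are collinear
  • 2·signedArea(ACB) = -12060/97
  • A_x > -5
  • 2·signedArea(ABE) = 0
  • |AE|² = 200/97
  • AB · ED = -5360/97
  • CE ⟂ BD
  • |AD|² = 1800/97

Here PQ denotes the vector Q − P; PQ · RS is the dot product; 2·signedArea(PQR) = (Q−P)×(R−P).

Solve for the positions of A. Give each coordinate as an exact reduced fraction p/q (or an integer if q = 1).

1. A_x = -483/97  [2·signedArea(ABE) = 0 ∩ 2·signedArea(ACB) = -12060/97]
2. A_y = -247/97  [2·signedArea(ABE) = 0 ∩ 2·signedArea(ACB) = -12060/97]
   → A = (-483/97, -247/97)

A = (-483/97, -247/97)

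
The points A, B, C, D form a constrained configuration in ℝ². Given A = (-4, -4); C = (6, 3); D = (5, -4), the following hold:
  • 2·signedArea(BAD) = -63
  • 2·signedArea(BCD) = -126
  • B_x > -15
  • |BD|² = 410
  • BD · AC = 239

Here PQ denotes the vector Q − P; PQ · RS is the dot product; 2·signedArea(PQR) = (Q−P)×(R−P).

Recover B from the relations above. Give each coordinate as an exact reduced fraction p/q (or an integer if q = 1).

B = (-14, -11)

1. B_x = -14  [BD · AC = 239 ∩ 2·signedArea(BAD) = -63]
2. B_y = -11  [BD · AC = 239 ∩ 2·signedArea(BAD) = -63]
   → B = (-14, -11)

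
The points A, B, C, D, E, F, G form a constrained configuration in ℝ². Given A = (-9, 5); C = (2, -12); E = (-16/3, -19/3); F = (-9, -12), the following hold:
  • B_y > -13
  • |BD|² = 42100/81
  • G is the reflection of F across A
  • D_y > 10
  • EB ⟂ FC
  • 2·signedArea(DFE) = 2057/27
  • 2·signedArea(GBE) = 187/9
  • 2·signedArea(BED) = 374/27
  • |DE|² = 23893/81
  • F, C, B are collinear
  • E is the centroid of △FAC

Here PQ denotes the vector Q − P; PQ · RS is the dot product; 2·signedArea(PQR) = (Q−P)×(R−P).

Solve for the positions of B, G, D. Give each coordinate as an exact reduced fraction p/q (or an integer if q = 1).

1. B_x = -16/3  [F, C, B are collinear ∩ EB ⟂ FC]
2. B_y = -12  [F, C, B are collinear ∩ EB ⟂ FC]
   → B = (-16/3, -12)
3. G_x = -9  [G is the reflection of F across A]
4. G_y = 22  [G is the reflection of F across A]
   → G = (-9, 22)
5. D_x = -70/9  [2·signedArea(DFE) = 2057/27 ∩ 2·signedArea(BED) = 374/27]
6. D_y = 32/3  [2·signedArea(DFE) = 2057/27 ∩ 2·signedArea(BED) = 374/27]
   → D = (-70/9, 32/3)

B = (-16/3, -12)
D = (-70/9, 32/3)
G = (-9, 22)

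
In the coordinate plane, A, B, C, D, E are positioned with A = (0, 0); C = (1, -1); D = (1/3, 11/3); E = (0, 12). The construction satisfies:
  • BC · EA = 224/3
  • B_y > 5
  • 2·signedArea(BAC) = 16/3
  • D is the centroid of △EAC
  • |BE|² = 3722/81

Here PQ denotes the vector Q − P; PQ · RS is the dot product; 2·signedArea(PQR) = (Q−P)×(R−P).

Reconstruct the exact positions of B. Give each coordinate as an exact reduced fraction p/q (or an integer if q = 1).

1. B_x = 1/9  [2·signedArea(BAC) = 16/3 ∩ BC · EA = 224/3]
2. B_y = 47/9  [2·signedArea(BAC) = 16/3 ∩ BC · EA = 224/3]
   → B = (1/9, 47/9)

B = (1/9, 47/9)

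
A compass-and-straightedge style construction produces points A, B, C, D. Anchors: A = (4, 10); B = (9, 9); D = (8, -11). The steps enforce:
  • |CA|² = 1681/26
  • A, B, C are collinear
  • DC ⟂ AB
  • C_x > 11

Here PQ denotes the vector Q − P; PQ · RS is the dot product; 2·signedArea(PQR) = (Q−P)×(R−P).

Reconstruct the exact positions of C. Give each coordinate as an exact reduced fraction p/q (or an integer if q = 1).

C = (309/26, 219/26)

1. C_x = 309/26  [A, B, C are collinear ∩ DC ⟂ AB]
2. C_y = 219/26  [A, B, C are collinear ∩ DC ⟂ AB]
   → C = (309/26, 219/26)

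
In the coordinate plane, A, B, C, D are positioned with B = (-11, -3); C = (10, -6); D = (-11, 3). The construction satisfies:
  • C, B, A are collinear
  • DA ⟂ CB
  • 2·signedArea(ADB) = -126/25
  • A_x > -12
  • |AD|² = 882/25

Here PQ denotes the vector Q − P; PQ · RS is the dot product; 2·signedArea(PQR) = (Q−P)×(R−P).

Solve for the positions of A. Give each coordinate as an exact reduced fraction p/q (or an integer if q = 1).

1. A_x = -296/25  [C, B, A are collinear ∩ DA ⟂ CB]
2. A_y = -72/25  [C, B, A are collinear ∩ DA ⟂ CB]
   → A = (-296/25, -72/25)

A = (-296/25, -72/25)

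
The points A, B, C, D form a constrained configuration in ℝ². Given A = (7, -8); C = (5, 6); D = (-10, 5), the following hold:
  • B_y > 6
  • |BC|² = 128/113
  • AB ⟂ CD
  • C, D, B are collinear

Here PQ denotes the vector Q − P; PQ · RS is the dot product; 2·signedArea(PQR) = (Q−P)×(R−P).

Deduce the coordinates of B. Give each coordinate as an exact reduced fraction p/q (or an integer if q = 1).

B = (685/113, 686/113)

1. B_x = 685/113  [C, D, B are collinear ∩ AB ⟂ CD]
2. B_y = 686/113  [C, D, B are collinear ∩ AB ⟂ CD]
   → B = (685/113, 686/113)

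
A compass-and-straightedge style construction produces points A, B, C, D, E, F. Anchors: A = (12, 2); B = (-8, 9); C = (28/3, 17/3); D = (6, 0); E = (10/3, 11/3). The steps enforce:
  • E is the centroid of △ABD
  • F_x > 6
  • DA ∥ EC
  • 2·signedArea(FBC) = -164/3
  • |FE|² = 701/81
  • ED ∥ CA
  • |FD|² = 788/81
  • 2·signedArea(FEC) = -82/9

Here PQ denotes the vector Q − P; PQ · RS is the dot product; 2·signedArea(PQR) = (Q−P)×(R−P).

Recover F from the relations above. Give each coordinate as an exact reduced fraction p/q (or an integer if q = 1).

1. F_x = 56/9  [2·signedArea(FEC) = -82/9 ∩ 2·signedArea(FBC) = -164/3]
2. F_y = 28/9  [2·signedArea(FEC) = -82/9 ∩ 2·signedArea(FBC) = -164/3]
   → F = (56/9, 28/9)

F = (56/9, 28/9)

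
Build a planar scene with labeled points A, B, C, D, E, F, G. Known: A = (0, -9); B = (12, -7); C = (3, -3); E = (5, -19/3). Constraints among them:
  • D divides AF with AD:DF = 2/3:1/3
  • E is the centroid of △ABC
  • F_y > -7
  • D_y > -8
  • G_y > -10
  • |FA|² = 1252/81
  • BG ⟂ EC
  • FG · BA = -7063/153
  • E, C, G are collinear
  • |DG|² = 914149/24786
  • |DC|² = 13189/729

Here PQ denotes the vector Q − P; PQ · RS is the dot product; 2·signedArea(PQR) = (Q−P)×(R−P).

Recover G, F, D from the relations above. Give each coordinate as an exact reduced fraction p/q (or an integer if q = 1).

D = (16/9, -191/27)
F = (8/3, -55/9)
G = (243/34, -337/34)

1. G_x = 243/34  [E, C, G are collinear ∩ BG ⟂ EC]
2. G_y = -337/34  [E, C, G are collinear ∩ BG ⟂ EC]
   → G = (243/34, -337/34)
3. F_x = 8/3  [line 12·x + 2·y + -178/9 = 0 ∩ |FA|² = 1252/81]
4. F_y = -55/9  [line 12·x + 2·y + -178/9 = 0 ∩ |FA|² = 1252/81]
   → F = (8/3, -55/9)
5. D_x = 16/9  [D divides AF with AD:DF = 2/3:1/3]
6. D_y = -191/27  [D divides AF with AD:DF = 2/3:1/3]
   → D = (16/9, -191/27)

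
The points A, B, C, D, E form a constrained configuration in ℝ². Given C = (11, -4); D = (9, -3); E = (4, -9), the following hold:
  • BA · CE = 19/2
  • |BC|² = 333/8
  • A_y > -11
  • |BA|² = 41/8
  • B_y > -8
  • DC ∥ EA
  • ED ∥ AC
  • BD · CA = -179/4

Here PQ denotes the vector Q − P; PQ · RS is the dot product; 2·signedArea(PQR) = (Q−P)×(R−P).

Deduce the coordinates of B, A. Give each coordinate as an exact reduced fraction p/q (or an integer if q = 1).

A = (6, -10)
B = (23/4, -31/4)

1. A_x = 6  [ED ∥ AC ∩ DC ∥ EA]
2. A_y = -10  [ED ∥ AC ∩ DC ∥ EA]
   → A = (6, -10)
3. B_x = 23/4  [BA · CE = 19/2 ∩ BD · CA = -179/4]
4. B_y = -31/4  [BA · CE = 19/2 ∩ BD · CA = -179/4]
   → B = (23/4, -31/4)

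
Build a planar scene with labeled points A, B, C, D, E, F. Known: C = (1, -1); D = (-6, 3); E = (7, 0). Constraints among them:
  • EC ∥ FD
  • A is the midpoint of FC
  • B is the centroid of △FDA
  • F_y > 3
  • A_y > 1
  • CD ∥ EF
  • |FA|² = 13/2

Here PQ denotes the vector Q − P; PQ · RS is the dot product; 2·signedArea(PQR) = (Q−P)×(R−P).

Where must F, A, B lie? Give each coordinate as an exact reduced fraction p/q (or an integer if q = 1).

A = (1/2, 3/2)
B = (-11/6, 17/6)
F = (0, 4)

1. F_x = 0  [EC ∥ FD ∩ CD ∥ EF]
2. F_y = 4  [EC ∥ FD ∩ CD ∥ EF]
   → F = (0, 4)
3. A_x = 1/2  [A is the midpoint of FC]
4. A_y = 3/2  [A is the midpoint of FC]
   → A = (1/2, 3/2)
5. B_x = -11/6  [B is the centroid of △FDA]
6. B_y = 17/6  [B is the centroid of △FDA]
   → B = (-11/6, 17/6)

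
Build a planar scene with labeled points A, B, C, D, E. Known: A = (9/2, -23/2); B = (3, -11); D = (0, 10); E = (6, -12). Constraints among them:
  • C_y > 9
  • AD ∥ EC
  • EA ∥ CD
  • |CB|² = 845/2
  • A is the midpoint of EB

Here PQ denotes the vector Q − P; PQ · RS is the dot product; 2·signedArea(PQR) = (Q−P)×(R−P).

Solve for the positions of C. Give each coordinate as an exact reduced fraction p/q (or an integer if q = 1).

1. C_x = 3/2  [EA ∥ CD ∩ AD ∥ EC]
2. C_y = 19/2  [EA ∥ CD ∩ AD ∥ EC]
   → C = (3/2, 19/2)

C = (3/2, 19/2)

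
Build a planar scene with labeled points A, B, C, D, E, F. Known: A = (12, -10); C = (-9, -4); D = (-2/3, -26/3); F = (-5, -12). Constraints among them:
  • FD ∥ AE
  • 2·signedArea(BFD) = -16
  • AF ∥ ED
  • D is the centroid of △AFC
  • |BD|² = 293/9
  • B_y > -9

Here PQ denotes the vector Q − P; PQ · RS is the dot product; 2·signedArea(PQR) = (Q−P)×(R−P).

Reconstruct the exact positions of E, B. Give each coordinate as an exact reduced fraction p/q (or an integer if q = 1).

B = (5, -8)
E = (49/3, -20/3)

1. E_x = 49/3  [AF ∥ ED ∩ FD ∥ AE]
2. E_y = -20/3  [AF ∥ ED ∩ FD ∥ AE]
   → E = (49/3, -20/3)
3. B_x = 5  [line -10/3·x + 13/3·y + 154/3 = 0 ∩ |BD|² = 293/9]
4. B_y = -8  [line -10/3·x + 13/3·y + 154/3 = 0 ∩ |BD|² = 293/9]
   → B = (5, -8)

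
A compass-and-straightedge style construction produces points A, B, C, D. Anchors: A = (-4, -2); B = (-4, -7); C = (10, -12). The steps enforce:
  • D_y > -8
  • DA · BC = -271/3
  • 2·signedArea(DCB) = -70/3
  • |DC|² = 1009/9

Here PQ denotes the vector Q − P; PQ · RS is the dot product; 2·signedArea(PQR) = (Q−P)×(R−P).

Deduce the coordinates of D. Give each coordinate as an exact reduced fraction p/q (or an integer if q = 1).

1. D_x = 2/3  [2·signedArea(DCB) = -70/3 ∩ DA · BC = -271/3]
2. D_y = -7  [2·signedArea(DCB) = -70/3 ∩ DA · BC = -271/3]
   → D = (2/3, -7)

D = (2/3, -7)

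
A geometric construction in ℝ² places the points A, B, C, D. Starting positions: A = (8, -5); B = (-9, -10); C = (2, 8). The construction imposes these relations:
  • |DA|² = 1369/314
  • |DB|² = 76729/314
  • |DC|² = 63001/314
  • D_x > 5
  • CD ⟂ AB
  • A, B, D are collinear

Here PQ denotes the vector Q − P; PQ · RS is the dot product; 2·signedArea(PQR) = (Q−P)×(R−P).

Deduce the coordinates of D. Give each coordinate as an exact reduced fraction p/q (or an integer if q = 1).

1. D_x = 1883/314  [A, B, D are collinear ∩ CD ⟂ AB]
2. D_y = -1755/314  [A, B, D are collinear ∩ CD ⟂ AB]
   → D = (1883/314, -1755/314)

D = (1883/314, -1755/314)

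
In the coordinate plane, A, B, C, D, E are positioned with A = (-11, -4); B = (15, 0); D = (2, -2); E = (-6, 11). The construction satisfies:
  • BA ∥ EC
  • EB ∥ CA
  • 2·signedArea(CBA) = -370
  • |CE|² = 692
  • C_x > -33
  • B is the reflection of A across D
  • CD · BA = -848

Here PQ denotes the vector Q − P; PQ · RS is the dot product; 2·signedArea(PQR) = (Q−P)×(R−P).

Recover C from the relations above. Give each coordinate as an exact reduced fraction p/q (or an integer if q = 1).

C = (-32, 7)

1. C_x = -32  [EB ∥ CA ∩ BA ∥ EC]
2. C_y = 7  [EB ∥ CA ∩ BA ∥ EC]
   → C = (-32, 7)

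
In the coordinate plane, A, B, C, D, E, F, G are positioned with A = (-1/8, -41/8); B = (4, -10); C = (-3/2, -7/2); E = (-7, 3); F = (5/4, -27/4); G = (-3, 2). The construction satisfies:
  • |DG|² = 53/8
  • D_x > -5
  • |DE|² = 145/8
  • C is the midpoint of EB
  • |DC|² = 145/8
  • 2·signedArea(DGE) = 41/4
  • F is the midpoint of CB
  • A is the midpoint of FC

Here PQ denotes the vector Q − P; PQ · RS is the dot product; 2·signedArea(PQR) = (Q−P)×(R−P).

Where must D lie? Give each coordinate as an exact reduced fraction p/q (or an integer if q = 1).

1. D_x = -17/4  [line -1·x + -4·y + -21/4 = 0 ∩ |DE|² = 145/8]
2. D_y = -1/4  [line -1·x + -4·y + -21/4 = 0 ∩ |DE|² = 145/8]
   → D = (-17/4, -1/4)

D = (-17/4, -1/4)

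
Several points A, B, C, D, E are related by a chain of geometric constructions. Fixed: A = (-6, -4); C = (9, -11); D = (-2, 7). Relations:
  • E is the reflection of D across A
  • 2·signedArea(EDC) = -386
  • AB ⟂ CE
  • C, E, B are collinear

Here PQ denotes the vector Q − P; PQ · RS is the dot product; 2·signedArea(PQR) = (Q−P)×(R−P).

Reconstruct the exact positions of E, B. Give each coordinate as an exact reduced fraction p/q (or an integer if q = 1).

1. E_x = -10  [E is the reflection of D across A]
2. E_y = -15  [E is the reflection of D across A]
   → E = (-10, -15)
3. B_x = -1490/377  [C, E, B are collinear ∩ AB ⟂ CE]
4. B_y = -5175/377  [C, E, B are collinear ∩ AB ⟂ CE]
   → B = (-1490/377, -5175/377)

B = (-1490/377, -5175/377)
E = (-10, -15)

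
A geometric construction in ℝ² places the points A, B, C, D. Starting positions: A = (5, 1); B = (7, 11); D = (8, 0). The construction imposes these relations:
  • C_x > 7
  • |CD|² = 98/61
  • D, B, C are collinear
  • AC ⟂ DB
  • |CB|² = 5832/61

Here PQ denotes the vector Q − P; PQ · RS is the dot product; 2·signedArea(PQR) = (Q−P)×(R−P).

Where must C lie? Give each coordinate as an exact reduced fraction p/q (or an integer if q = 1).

C = (481/61, 77/61)

1. C_x = 481/61  [D, B, C are collinear ∩ AC ⟂ DB]
2. C_y = 77/61  [D, B, C are collinear ∩ AC ⟂ DB]
   → C = (481/61, 77/61)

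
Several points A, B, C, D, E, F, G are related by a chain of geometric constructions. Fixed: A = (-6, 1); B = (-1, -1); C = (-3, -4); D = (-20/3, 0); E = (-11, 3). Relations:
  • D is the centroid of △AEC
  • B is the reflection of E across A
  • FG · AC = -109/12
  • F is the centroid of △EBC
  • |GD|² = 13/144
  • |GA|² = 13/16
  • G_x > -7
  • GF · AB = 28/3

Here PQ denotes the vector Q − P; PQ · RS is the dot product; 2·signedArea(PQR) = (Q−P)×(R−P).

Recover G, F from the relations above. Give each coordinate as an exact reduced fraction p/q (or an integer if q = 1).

F = (-5, -2/3)
G = (-13/2, 1/4)

1. F_x = -5  [F is the centroid of △EBC]
2. F_y = -2/3  [F is the centroid of △EBC]
   → F = (-5, -2/3)
3. G_x = -13/2  [GF · AB = 28/3 ∩ FG · AC = -109/12]
4. G_y = 1/4  [GF · AB = 28/3 ∩ FG · AC = -109/12]
   → G = (-13/2, 1/4)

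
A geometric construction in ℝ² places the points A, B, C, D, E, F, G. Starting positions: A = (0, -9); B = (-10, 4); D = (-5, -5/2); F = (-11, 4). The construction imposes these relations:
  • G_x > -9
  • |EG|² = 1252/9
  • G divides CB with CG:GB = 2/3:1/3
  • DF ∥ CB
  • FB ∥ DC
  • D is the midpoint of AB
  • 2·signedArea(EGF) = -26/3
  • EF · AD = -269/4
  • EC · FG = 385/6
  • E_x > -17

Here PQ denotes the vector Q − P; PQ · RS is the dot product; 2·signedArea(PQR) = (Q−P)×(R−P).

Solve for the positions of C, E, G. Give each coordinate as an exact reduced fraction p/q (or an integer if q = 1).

C = (-4, -5/2)
E = (-16, 21/2)
G = (-8, 11/6)

1. C_x = -4  [DF ∥ CB ∩ FB ∥ DC]
2. C_y = -5/2  [DF ∥ CB ∩ FB ∥ DC]
   → C = (-4, -5/2)
3. G_x = -8  [G divides CB with CG:GB = 2/3:1/3]
4. G_y = 11/6  [G divides CB with CG:GB = 2/3:1/3]
   → G = (-8, 11/6)
5. E_x = -16  [EC · FG = 385/6 ∩ EF · AD = -269/4]
6. E_y = 21/2  [EC · FG = 385/6 ∩ EF · AD = -269/4]
   → E = (-16, 21/2)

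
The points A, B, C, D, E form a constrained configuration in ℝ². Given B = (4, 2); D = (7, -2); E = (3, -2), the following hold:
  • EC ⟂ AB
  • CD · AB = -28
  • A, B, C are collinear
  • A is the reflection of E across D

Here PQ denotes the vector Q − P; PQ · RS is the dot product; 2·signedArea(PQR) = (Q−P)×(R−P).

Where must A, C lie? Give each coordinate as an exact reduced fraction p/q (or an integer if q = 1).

1. A_x = 11  [A is the reflection of E across D]
2. A_y = -2  [A is the reflection of E across D]
   → A = (11, -2)
3. C_x = 323/65  [A, B, C are collinear ∩ EC ⟂ AB]
4. C_y = 94/65  [A, B, C are collinear ∩ EC ⟂ AB]
   → C = (323/65, 94/65)

A = (11, -2)
C = (323/65, 94/65)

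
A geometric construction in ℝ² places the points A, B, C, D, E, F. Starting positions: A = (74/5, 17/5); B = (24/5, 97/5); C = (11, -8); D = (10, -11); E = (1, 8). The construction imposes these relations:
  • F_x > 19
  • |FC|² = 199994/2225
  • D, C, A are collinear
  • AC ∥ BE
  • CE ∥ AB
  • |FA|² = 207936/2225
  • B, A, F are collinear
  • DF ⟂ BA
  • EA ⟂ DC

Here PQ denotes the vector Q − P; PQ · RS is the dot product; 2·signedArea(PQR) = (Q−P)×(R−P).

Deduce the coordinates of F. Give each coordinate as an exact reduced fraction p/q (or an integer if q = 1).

F = (8866/445, -427/89)

1. F_x = 8866/445  [B, A, F are collinear ∩ DF ⟂ BA]
2. F_y = -427/89  [B, A, F are collinear ∩ DF ⟂ BA]
   → F = (8866/445, -427/89)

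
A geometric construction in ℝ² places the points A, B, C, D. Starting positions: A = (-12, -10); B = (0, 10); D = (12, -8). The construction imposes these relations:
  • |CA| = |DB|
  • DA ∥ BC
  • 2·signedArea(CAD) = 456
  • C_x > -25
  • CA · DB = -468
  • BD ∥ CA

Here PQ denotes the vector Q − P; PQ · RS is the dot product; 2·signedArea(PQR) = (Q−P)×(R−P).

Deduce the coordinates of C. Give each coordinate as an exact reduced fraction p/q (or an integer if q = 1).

1. C_x = -24  [BD ∥ CA ∩ DA ∥ BC]
2. C_y = 8  [BD ∥ CA ∩ DA ∥ BC]
   → C = (-24, 8)

C = (-24, 8)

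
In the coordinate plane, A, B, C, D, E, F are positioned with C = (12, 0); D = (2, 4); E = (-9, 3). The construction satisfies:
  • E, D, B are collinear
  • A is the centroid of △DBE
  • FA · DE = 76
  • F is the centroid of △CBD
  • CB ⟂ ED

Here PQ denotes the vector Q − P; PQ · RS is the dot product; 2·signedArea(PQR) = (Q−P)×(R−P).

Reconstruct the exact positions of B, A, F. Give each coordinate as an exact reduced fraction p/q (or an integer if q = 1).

1. B_x = 705/61  [E, D, B are collinear ∩ CB ⟂ ED]
2. B_y = 297/61  [E, D, B are collinear ∩ CB ⟂ ED]
   → B = (705/61, 297/61)
3. A_x = 278/183  [A is the centroid of △DBE]
4. A_y = 724/183  [A is the centroid of △DBE]
   → A = (278/183, 724/183)
5. F_x = 1559/183  [F is the centroid of △CBD]
6. F_y = 541/183  [F is the centroid of △CBD]
   → F = (1559/183, 541/183)

A = (278/183, 724/183)
B = (705/61, 297/61)
F = (1559/183, 541/183)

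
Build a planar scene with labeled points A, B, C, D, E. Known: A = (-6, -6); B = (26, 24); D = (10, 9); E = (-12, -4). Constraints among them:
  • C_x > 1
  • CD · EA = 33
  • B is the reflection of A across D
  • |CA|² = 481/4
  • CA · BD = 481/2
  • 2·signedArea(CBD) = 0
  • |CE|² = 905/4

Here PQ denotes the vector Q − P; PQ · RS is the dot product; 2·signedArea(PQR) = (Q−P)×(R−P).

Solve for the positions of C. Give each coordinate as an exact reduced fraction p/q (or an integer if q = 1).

1. C_x = 2  [2·signedArea(CBD) = 0 ∩ CD · EA = 33]
2. C_y = 3/2  [2·signedArea(CBD) = 0 ∩ CD · EA = 33]
   → C = (2, 3/2)

C = (2, 3/2)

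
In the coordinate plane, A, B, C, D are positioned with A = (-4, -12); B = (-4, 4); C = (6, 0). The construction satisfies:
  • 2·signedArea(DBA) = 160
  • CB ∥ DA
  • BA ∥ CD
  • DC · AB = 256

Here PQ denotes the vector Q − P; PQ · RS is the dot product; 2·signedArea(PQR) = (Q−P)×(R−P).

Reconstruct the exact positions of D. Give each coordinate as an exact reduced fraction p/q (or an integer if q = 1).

1. D_x = 6  [CB ∥ DA ∩ BA ∥ CD]
2. D_y = -16  [CB ∥ DA ∩ BA ∥ CD]
   → D = (6, -16)

D = (6, -16)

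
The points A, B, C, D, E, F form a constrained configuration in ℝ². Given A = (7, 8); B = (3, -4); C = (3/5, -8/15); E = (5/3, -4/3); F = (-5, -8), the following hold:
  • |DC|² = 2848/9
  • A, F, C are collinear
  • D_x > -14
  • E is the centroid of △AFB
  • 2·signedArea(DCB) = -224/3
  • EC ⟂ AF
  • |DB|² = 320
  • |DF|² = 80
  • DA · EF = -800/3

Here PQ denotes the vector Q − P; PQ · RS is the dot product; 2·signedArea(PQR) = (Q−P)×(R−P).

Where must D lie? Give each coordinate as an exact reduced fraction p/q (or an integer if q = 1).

D = (-13, -12)

1. D_x = -13  [2·signedArea(DCB) = -224/3 ∩ DA · EF = -800/3]
2. D_y = -12  [2·signedArea(DCB) = -224/3 ∩ DA · EF = -800/3]
   → D = (-13, -12)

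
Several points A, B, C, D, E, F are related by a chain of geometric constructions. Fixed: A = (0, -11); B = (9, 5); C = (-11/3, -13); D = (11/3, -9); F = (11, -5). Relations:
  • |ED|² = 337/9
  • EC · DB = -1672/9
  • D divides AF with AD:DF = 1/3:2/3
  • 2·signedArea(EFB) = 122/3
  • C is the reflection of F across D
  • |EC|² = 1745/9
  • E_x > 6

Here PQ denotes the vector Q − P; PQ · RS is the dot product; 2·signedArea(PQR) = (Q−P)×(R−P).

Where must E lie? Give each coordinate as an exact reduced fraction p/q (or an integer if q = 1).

E = (20/3, -11/3)

1. E_x = 20/3  [2·signedArea(EFB) = 122/3 ∩ EC · DB = -1672/9]
2. E_y = -11/3  [2·signedArea(EFB) = 122/3 ∩ EC · DB = -1672/9]
   → E = (20/3, -11/3)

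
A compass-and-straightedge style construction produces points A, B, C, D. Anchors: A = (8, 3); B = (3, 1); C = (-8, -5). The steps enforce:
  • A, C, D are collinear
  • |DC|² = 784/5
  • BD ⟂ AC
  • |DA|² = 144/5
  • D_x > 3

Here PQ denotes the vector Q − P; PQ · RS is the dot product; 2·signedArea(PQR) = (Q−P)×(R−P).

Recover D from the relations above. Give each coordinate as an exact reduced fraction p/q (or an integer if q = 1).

D = (16/5, 3/5)

1. D_x = 16/5  [A, C, D are collinear ∩ BD ⟂ AC]
2. D_y = 3/5  [A, C, D are collinear ∩ BD ⟂ AC]
   → D = (16/5, 3/5)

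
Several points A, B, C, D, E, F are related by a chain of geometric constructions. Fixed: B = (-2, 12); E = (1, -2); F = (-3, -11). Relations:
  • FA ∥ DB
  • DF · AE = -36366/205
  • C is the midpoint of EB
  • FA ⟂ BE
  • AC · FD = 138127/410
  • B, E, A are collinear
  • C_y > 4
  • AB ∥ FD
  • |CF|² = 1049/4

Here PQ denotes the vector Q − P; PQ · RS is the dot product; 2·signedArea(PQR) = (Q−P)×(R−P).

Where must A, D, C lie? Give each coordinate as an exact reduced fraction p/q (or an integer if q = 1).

1. A_x = 547/205  [B, E, A are collinear ∩ FA ⟂ BE]
2. A_y = -2006/205  [B, E, A are collinear ∩ FA ⟂ BE]
   → A = (547/205, -2006/205)
3. D_x = -1572/205  [FA ∥ DB ∩ AB ∥ FD]
4. D_y = 2211/205  [FA ∥ DB ∩ AB ∥ FD]
   → D = (-1572/205, 2211/205)
5. C_x = -1/2  [C is the midpoint of EB]
6. C_y = 5  [C is the midpoint of EB]
   → C = (-1/2, 5)

A = (547/205, -2006/205)
C = (-1/2, 5)
D = (-1572/205, 2211/205)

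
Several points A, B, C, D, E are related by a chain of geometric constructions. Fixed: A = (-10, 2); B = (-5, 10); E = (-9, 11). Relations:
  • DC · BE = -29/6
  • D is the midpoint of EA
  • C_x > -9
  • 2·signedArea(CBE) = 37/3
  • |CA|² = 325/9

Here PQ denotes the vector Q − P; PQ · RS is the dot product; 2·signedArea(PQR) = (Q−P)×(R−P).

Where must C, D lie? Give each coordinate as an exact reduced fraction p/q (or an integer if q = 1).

C = (-8, 23/3)
D = (-19/2, 13/2)

1. C_x = -8  [line -1·x + -4·y + 68/3 = 0 ∩ |CA|² = 325/9]
2. C_y = 23/3  [line -1·x + -4·y + 68/3 = 0 ∩ |CA|² = 325/9]
   → C = (-8, 23/3)
3. D_x = -19/2  [D is the midpoint of EA]
4. D_y = 13/2  [D is the midpoint of EA]
   → D = (-19/2, 13/2)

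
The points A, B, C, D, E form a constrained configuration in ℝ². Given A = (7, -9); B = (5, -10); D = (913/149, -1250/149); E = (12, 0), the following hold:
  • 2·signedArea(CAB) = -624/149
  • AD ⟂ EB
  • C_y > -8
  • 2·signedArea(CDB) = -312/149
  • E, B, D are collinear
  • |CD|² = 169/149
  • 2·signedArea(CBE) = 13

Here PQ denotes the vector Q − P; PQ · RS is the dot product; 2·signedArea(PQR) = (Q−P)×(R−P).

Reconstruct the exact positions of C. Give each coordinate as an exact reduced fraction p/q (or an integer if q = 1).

1. C_x = 783/149  [2·signedArea(CBE) = 13 ∩ 2·signedArea(CAB) = -624/149]
2. C_y = -1159/149  [2·signedArea(CBE) = 13 ∩ 2·signedArea(CAB) = -624/149]
   → C = (783/149, -1159/149)

C = (783/149, -1159/149)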